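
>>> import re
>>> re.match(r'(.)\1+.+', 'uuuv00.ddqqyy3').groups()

('u',)

The backreference `\1` re-matches whatever the first group consumed, character for character.
`match` is anchored at position 0; if the pattern doesn't fit there, it returns None.
The match spans [0:14] → 'uuuv00.ddqqyy3'.
Captured: group 1 = 'u'.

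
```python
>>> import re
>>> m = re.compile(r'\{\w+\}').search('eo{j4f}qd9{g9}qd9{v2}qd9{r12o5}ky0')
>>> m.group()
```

`re.search` tries every starting position until one works.
The match spans [2:7] → '{j4f}'.

'{j4f}'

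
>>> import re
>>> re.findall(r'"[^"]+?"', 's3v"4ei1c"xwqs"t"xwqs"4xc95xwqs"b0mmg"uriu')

Matches: at [3:10] → '"4ei1c"'; at [14:17] → '"t"'; at [21:32] → '"4xc95xwqs"'.
`findall` yields the raw match text (3 of them) because the pattern has no groups.

['"4ei1c"', '"t"', '"4xc95xwqs"']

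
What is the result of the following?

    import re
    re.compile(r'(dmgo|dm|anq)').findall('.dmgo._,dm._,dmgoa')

The regex engine tests alternatives in the order written; an earlier branch that matches wins even if a later one would match more.
Matches: at [1:5] match 'dmgo', group 1 = 'dmgo'; at [8:10] match 'dm', group 1 = 'dm'; at [13:17] match 'dmgo', group 1 = 'dmgo'.
With a single group, `findall` returns only what that group captured — 3 items.

['dmgo', 'dm', 'dmgo']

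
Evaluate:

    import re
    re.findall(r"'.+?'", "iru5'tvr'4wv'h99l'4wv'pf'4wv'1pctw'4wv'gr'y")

["'tvr'", "'h99l'", "'pf'", "'1pctw'", "'gr'"]

With the lazy modifier that quantifier settles for the fewest repetitions that let the rest of the pattern succeed (the atoms after it are unaffected and can still be greedy).
Matches: at [4:9] → "'tvr'"; at [12:18] → "'h99l'"; at [21:25] → "'pf'"; at [28:35] → "'1pctw'"; at [38:42] → "'gr'".
No capturing groups, so `findall` returns the 5 full match strings.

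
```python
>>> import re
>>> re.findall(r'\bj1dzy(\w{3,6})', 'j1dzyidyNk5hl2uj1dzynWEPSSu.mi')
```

['idyNk5']

This matches a word boundary (`\b`, zero-width); then the literal 'j1', then the literal 'dz', then a literal 'y'; then 3 to 6 of a word character (captured).
Scanning left to right: at [0:11] match 'j1dzyidyNk5', group 1 = 'idyNk5'.
`findall` collects group 1 from the one match (1 total).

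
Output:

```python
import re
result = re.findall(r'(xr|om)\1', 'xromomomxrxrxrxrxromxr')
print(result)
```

['om', 'xr', 'xr']

`\1` has to match the exact text group 1 already captured.
With a single group, `findall` returns only what that group captured — 3 items.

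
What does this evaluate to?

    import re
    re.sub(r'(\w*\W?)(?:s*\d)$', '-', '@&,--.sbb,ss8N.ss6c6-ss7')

Every occurrence is swapped for '-'.

'@&,--.sbb,ss8N.-'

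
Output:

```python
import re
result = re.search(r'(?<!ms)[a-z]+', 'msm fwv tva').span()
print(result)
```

(0, 3)

`(?!…)`/`(?<!…)` only lets a position through if the neighbouring text does NOT match; no characters are consumed.
The match spans [0:3] → 'msm'.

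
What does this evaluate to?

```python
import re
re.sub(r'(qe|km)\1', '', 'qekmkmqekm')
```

'qeqekm'

A backreference is literal: `\1` must see the identical characters the first group matched.
Matches: at [2:6] → 'kmkm'.
`sub` substitutes '' at each match site.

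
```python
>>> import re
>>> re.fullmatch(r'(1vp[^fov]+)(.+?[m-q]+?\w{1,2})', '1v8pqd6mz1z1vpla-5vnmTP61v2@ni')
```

None

`fullmatch` succeeds only if the pattern covers the string from start to end.
Here the string isn't matched end-to-end, so the call returns None.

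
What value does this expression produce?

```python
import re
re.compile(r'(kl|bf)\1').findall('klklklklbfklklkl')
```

['kl', 'kl', 'kl']

After group 1 captures some text, `\1` only succeeds where that same text appears again.
Matches: at [0:4] match 'klkl', group 1 = 'kl'; at [4:8] match 'klkl', group 1 = 'kl'; at [10:14] match 'klkl', group 1 = 'kl'.
One capturing group, so `findall` returns just the captured substring from each match — 3 in all.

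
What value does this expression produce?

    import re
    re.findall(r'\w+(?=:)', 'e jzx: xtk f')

['jzx']

The `(?=…)`/`(?<=…)` assertion just peeks at neighbouring text; it doesn't advance the match position.
`findall` yields the raw match text (1 of them) because the pattern has no groups.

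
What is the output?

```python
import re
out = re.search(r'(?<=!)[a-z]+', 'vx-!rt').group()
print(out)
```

rt

The positive lookaround only admits positions where the adjacent text matches; those characters stay outside the span.
`re.search` scans for the first position where the pattern succeeds.
The match spans [4:6] → 'rt'.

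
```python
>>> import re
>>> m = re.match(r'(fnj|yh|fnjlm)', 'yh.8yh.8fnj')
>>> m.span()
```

(0, 2)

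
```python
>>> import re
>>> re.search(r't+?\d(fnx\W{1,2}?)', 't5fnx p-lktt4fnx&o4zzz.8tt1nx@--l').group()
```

't5fnx '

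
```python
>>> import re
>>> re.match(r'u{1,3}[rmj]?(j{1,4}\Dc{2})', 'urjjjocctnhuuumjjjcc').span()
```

(0, 8)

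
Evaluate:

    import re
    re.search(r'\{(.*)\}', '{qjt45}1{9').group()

'{qjt45}'

`re.search` scans for the first position where the pattern succeeds.
The match spans [0:7] → '{qjt45}'.
Captured: group 1 = 'qjt45'.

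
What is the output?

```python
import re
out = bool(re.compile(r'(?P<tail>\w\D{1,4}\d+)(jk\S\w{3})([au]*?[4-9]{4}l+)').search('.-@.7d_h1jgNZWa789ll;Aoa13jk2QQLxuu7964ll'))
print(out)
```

False

Here no position works, so the call returns None, and `bool(None)` is False.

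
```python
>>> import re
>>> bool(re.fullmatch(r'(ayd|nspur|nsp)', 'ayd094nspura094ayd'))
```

False

`re.fullmatch` requires the pattern to consume the entire string.
Here the pattern can't cover the whole string, so the call returns None, and `bool(None)` is False.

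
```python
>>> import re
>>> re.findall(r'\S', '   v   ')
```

The pattern matches a non-whitespace character.
Walking the string: at [3:4] → 'v'.
With no groups in the pattern, `findall` gives back each whole match — 1 here.

['v']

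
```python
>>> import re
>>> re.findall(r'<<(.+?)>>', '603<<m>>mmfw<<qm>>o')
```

['m', 'qm']

With the lazy modifier that quantifier settles for the fewest repetitions that let the rest of the pattern succeed (the atoms after it are unaffected and can still be greedy).
With a single group, `findall` returns only what that group captured — 2 items.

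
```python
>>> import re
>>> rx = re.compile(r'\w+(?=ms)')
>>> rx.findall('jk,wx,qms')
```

Lookahead/lookbehind check context without consuming it, so the matched span excludes the asserted characters.
Walking the string: at [6:7] → 'q'.
No capturing groups, so `findall` returns the 1 full match string.

['q']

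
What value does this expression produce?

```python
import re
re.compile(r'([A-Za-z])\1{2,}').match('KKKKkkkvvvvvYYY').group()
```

'KKKK'

`re.match` won't scan ahead — the pattern has to work from the very first character.
The match spans [0:4] → 'KKKK'.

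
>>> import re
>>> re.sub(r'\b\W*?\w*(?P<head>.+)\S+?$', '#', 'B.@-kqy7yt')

'#'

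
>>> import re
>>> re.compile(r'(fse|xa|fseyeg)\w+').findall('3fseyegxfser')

['fse']

The regex engine tests alternatives in the order written; an earlier branch that matches wins even if a later one would match more.
Scanning left to right: at [1:12] match 'fseyegxfser', group 1 = 'fse'.
One capturing group, so `findall` returns just the captured substring from the one match — 1 in all.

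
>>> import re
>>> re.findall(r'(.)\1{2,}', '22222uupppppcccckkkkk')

['2', 'p', 'c', 'k']

`\1` is not a pattern — it's the concrete string captured by group 1, re-applied verbatim.
Matches: at [0:5] match '22222', group 1 = '2'; at [7:12] match 'ppppp', group 1 = 'p'; at [12:16] match 'cccc', group 1 = 'c'; at [16:21] match 'kkkkk', group 1 = 'k'.
With a single group, `findall` returns only what that group captured — 4 items.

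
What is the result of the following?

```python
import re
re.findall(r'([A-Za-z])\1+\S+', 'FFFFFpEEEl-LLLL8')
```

A backreference is literal: `\1` must see the identical characters the first group matched.
`findall` collects group 1 from the one match (1 total).

['F']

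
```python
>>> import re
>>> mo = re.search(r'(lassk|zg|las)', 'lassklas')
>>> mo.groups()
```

('lassk',)

The match spans [0:5] → 'lassk'.
Captured: group 1 = 'lassk'.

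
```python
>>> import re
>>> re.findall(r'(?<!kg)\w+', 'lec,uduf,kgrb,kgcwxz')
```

['lec', 'uduf', 'kgrb', 'kgcwxz']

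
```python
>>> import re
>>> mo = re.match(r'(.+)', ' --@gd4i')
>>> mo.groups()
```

(' --@gd4i',)

This matches one or more of any character (captured).
With `match`, the pattern is implicitly anchored at the beginning.
The match spans [0:8] → ' --@gd4i'.
Captured: group 1 = ' --@gd4i'.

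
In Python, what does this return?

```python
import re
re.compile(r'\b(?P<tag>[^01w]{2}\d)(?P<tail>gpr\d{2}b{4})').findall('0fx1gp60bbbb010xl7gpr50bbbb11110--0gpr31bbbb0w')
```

This matches a word boundary (`\b`, zero-width); then exactly 2 of any character except [01w], then a digit (captured as 'tag'); then the literal 'gpr', then exactly 2 of a digit, then exactly 4 of the literal 'b' (captured as 'tail').
Matches: at [32:44] match '--0gpr31bbbb', groups = ('--0', 'gpr31bbbb').
Multiple groups make `findall` return tuples — one 2-tuple for the one match.

[('--0', 'gpr31bbbb')]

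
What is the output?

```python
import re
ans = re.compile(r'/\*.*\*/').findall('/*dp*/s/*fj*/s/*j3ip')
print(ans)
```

['/*dp*/s/*fj*/']

Walking the string: at [0:13] → '/*dp*/s/*fj*/'.
No capturing groups, so `findall` returns the 1 full match string.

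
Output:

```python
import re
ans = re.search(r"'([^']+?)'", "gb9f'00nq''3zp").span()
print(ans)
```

(4, 10)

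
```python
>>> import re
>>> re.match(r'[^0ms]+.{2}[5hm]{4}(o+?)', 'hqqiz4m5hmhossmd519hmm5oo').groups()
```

('o',)

The match spans [0:12] → 'hqqiz4m5hmho'.
Captured: group 1 = 'o'.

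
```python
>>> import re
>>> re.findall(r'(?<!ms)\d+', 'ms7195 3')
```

The negative lookaround is zero-width — it rules out positions where the adjacent text would match, without consuming anything.
With no groups in the pattern, `findall` gives back each whole match — 2 here.

['195', '3']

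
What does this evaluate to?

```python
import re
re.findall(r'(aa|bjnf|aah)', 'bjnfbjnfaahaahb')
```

Branches in `(...|...)` are attempted left-to-right; the first branch that allows the whole pattern to succeed is taken.
One capturing group, so `findall` returns just the captured substring from each match — 4 in all.

['bjnf', 'bjnf', 'aa', 'aa']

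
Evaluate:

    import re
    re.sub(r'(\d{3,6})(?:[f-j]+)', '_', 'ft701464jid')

'ft_d'

Pattern: 3 to 6 of a digit (captured); then one or more of a character in [f-j] (non-capturing group).
Matches: at [2:10] → '701464ji'.
Each match is replaced by '_'.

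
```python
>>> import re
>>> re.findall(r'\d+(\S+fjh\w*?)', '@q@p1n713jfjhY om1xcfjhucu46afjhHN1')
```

['n713jfjh', 'xcfjhucu46afjh']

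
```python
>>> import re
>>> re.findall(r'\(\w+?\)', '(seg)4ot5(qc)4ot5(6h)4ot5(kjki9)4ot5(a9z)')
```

No capturing groups, so `findall` returns the 5 full match strings.

['(seg)', '(qc)', '(6h)', '(kjki9)', '(a9z)']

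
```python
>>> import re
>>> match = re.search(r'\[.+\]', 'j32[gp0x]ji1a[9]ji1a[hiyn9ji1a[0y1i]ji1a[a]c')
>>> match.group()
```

'[gp0x]ji1a[9]ji1a[hiyn9ji1a[0y1i]ji1a[a]'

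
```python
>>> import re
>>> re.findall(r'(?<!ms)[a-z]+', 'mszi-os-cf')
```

['mszi', 'os', 'cf']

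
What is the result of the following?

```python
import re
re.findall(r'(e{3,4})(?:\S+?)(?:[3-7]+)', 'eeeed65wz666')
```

The pattern matches 3 to 4 of a literal 'e' (captured); then one or more of a non-whitespace character (lazy) (non-capturing group); then one or more of a character in [3-7] (non-capturing group).
Matches: at [0:7] match 'eeeed65', group 1 = 'eeee'.
Because there's exactly one group, `findall` drops the full match and keeps group 1 from the one hit.

['eeee']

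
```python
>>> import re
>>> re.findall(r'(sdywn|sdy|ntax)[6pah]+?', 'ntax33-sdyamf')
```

['sdy']

Matches: at [7:11] match 'sdya', group 1 = 'sdy'.
`findall` collects group 1 from the one match (1 total).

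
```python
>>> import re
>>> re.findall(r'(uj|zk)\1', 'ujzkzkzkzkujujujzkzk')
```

['zk', 'zk', 'uj', 'zk']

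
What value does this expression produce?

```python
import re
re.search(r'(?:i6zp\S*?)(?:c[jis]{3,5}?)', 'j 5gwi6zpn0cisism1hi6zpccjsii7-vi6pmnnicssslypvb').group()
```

Pattern: the literal 'i6', then the literal 'zp', then zero or more of a non-whitespace character (lazy) (non-capturing group); then a literal 'c', then 3 to 5 of one of [jis] (lazy) (non-capturing group).
Lazy quantifiers expand one character at a time until the remainder of the pattern can match.
`re.search` tries every starting position until one works.
The match spans [5:15] → 'i6zpn0cisi'.

'i6zpn0cisi'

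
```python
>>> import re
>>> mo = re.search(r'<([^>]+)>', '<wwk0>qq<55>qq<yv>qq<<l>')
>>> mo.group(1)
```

`search` walks the string left to right and returns the first match it finds.
The match spans [0:6] → '<wwk0>'.
Captured: group 1 = 'wwk0'.

'wwk0'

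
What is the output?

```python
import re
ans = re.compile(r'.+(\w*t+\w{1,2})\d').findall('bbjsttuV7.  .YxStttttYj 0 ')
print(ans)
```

Pattern: one or more of any character; then zero or more of a word character, then one or more of the literal 't', then 1 to 2 of a word character (captured); then a digit.
Matches: at [0:9] match 'bbjsttuV7', group 1 = 'tuV'.
Because there's exactly one group, `findall` drops the full match and keeps group 1 from the one hit.

['tuV']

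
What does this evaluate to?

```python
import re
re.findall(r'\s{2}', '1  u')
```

['  ']

This matches exactly 2 of whitespace.
Walking the string: at [1:3] → '  '.
Since nothing is captured, `findall` lists the 1 matched substring directly.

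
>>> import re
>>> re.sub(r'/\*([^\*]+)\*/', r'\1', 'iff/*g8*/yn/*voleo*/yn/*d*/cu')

The replacement refers to a captured group, so each match is rewritten using its own captured text.

'iffg8ynvoleoyndcu'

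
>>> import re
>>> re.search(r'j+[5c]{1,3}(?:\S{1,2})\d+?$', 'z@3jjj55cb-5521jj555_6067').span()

This matches one or more of a literal 'j', then 1 to 3 of one of [5c]; then 1 to 2 of a non-whitespace character (non-capturing group); then one or more of a digit (lazy); then anchored at the end.
The match spans [15:25] → 'jj555_6067'.

(15, 25)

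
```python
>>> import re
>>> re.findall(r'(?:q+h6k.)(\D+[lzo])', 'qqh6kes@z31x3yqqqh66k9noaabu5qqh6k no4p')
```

Pattern: one or more of the literal 'q', then the literal 'h6k', then any character (non-capturing group); then one or more of a non-digit, then one of [lzo] (captured).
Matches: at [0:9] match 'qqh6kes@z', group 1 = 's@z'; at [29:37] match 'qqh6k no', group 1 = 'no'.
`findall` collects group 1 from each match (2 total).

['s@z', 'no']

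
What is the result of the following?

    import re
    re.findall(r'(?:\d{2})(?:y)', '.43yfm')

['43y']

Pattern: exactly 2 of a digit (non-capturing group); then a literal 'y' (non-capturing group).
Since nothing is captured, `findall` lists the 1 matched substring directly.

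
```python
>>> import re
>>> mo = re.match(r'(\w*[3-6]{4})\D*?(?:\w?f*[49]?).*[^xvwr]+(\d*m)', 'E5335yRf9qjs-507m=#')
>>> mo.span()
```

(0, 17)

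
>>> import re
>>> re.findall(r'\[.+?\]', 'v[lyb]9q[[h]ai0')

['[lyb]', '[[h]']

Matches: at [1:6] → '[lyb]'; at [8:12] → '[[h]'.
No capturing groups, so `findall` returns the 2 full match strings.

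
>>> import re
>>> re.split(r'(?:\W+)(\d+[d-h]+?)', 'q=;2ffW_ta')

The pattern matches one or more of a non-word character (non-capturing group); then one or more of a digit, then one or more of a character in [d-h] (lazy) (captured).
The `?` after the quantifier makes it lazy — it takes as little as possible before letting the rest of the pattern try.
Matches to split on: at [1:5] → '=;2f'.
`re.split` interleaves the captured-group text with the surrounding fragments.

['q', '2f', 'fW_ta']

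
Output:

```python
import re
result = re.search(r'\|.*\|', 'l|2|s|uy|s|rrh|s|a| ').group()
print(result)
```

|2|s|uy|s|rrh|s|a|

The match spans [1:19] → '|2|s|uy|s|rrh|s|a|'.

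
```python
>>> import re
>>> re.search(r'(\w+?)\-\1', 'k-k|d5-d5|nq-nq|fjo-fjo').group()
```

The backreference `\1` re-matches whatever the first group consumed, character for character.
The match spans [0:3] → 'k-k'.

'k-k'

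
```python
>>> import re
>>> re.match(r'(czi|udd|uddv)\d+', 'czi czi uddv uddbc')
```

With `match`, the pattern is implicitly anchored at the beginning.
Here the pattern fails at index 0, so the call returns None.

None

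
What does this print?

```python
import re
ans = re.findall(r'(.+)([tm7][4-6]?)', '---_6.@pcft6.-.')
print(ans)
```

[('---_6.@pcf', 't6')]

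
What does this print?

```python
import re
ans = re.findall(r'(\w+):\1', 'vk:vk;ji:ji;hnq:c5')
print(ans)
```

['vk', 'ji']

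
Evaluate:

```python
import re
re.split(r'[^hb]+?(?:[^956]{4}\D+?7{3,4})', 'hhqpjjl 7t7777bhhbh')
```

['hh', 'bhhbh']

This matches one or more of any character except [hb] (lazy); then exactly 4 of any character except [956], then one or more of a non-digit (lazy), then 3 to 4 of the literal '7' (non-capturing group).
The string is cut at each match, leaving 2 pieces.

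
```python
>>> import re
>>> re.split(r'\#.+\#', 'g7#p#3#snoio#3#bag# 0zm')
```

['g7', ' 0zm']

Matches to split on: at [2:19] → '#p#3#snoio#3#bag#'.
The string is cut at each match, leaving 2 pieces.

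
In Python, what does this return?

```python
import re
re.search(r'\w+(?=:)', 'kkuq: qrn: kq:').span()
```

(0, 4)

The lookaround is zero-width — it requires the adjacent text to match without consuming it, so the asserted text isn't part of the match.
`search` walks the string left to right and returns the first match it finds.
The match spans [0:4] → 'kkuq'.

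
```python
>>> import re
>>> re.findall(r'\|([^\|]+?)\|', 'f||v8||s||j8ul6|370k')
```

['v8', 's', 'j8ul6']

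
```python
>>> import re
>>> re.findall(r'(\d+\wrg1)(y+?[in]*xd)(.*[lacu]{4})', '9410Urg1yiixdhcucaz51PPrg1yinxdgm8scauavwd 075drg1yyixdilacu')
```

With 3 capturing groups, `findall` returns a 3-tuple per match.

[('9410Urg1', 'yiixd', 'hcucaz51PPrg1yinxdgm8scauavwd 075drg1yyixdilacu')]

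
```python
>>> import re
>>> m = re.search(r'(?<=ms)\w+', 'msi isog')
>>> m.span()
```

The `(?=…)`/`(?<=…)` assertion just peeks at neighbouring text; it doesn't advance the match position.
`search` walks the string left to right and returns the first match it finds.
The match spans [2:3] → 'i'.

(2, 3)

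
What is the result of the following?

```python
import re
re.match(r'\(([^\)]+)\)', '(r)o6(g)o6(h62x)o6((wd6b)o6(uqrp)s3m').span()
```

(0, 3)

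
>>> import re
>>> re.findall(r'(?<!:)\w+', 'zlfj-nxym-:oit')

['zlfj', 'nxym', 'it']

The negative lookaround is zero-width — it rules out positions where the adjacent text would match, without consuming anything.
With no groups in the pattern, `findall` gives back each whole match — 3 here.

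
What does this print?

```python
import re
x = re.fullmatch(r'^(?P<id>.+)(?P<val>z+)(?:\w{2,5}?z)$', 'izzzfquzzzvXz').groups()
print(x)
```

Pattern: anchored at the start of the string; then one or more of any character (captured as 'id'); then one or more of a literal 'z' (captured as 'val'); then 2 to 5 of a word character (lazy), then the literal 'z' (non-capturing group); then anchored at the end.
`re.fullmatch` requires the pattern to consume the entire string.
The match spans [0:13] → 'izzzfquzzzvXz'.
Captured: group 1 = 'izzzfquzz', group 2 = 'z'.

('izzzfquzz', 'z')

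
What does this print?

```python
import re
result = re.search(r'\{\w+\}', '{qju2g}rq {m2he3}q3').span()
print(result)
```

(0, 7)

The match spans [0:7] → '{qju2g}'.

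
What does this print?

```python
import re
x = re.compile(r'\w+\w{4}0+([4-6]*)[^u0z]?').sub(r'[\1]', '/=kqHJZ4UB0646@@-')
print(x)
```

/=[646]@-

Pattern: one or more of a word character; then exactly 4 of a word character, then one or more of a literal '0'; then zero or more of a character in [4-6] (captured); then optionally any character except [u0z].
Matches: at [2:15] → 'kqHJZ4UB0646@'.
The replacement refers to a captured group, so each match is rewritten using its own captured text.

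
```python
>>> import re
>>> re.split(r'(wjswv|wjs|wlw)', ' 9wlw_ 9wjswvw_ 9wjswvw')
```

[' 9', 'wlw', '_ 9', 'wjswv', 'w_ 9', 'wjswv', 'w']

Branches in `(...|...)` are attempted left-to-right; the first branch that allows the whole pattern to succeed is taken.
Matches to split on: at [2:5] → 'wlw'; at [8:13] → 'wjswv'; at [17:22] → 'wjswv'.
With a capturing group present, the delimiter's captured portion is kept in the result list.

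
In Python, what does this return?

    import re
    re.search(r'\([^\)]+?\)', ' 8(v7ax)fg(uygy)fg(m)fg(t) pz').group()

'(v7ax)'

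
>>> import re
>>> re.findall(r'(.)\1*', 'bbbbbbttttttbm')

['b', 't', 'b', 'm']

A backreference is literal: `\1` must see the identical characters the first group matched.
Matches: at [0:6] match 'bbbbbb', group 1 = 'b'; at [6:12] match 'tttttt', group 1 = 't'; at [12:13] match 'b', group 1 = 'b'; at [13:14] match 'm', group 1 = 'm'.
Because there's exactly one group, `findall` drops the full match and keeps group 1 from each hit.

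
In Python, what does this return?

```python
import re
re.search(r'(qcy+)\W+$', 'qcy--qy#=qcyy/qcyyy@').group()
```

'qcyyy@'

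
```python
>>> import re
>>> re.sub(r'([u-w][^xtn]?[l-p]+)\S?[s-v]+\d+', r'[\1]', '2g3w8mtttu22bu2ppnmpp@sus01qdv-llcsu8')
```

'2g3[w8m]b[u2ppnmpp]qd[v-ll]'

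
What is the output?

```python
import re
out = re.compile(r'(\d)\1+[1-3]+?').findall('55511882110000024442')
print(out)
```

['5', '8', '0', '4']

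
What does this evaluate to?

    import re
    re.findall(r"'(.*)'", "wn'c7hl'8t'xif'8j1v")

["c7hl'8t'xif"]

`findall` collects group 1 from the one match (1 total).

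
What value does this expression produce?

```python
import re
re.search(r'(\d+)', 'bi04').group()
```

'04'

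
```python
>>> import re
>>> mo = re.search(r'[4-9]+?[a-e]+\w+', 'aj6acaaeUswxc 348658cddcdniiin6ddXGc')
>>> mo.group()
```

'6acaaeUswxc'

Pattern: one or more of a character in [4-9] (lazy); then one or more of a character in [a-e], then one or more of a word character.
`re.search` tries every starting position until one works.
The match spans [2:13] → '6acaaeUswxc'.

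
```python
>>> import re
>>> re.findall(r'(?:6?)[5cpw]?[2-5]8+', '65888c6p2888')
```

['65888', '6p2888']

Pattern: optionally a literal '6' (non-capturing group); then optionally one of [5cpw], then a character in [2-5], then one or more of a literal '8'.
With no groups in the pattern, `findall` gives back each whole match — 2 here.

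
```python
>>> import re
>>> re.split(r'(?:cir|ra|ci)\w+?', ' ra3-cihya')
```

Each match becomes a cut point; 3 segments remain.

[' ', '-', 'ya']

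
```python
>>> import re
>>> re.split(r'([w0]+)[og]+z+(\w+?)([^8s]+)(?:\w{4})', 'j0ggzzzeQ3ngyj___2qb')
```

['j', '0', 'e', 'Q3ngyj__', '']

The pattern matches one or more of one of [w0] (captured); then one or more of one of [og], then one or more of the literal 'z'; then one or more of a word character (lazy) (captured); then one or more of any character except [8s] (captured); then exactly 4 of a word character (non-capturing group).
With the lazy modifier that quantifier settles for the fewest repetitions that let the rest of the pattern succeed (the atoms after it are unaffected and can still be greedy).
Matches to split on: at [1:20] → '0ggzzzeQ3ngyj___2qb'.
`re.split` interleaves the captured-group text with the surrounding fragments.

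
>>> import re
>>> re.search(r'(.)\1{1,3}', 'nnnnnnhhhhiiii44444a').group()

'nnnn'

After group 1 captures some text, `\1` only succeeds where that same text appears again.
`re.search` scans for the first position where the pattern succeeds.
The match spans [0:4] → 'nnnn'.
Captured: group 1 = 'n'.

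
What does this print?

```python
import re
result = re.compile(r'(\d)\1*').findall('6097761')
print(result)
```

`\1` has to match the exact text group 1 already captured.
`findall` collects group 1 from each match (6 total).

['6', '0', '9', '7', '6', '1']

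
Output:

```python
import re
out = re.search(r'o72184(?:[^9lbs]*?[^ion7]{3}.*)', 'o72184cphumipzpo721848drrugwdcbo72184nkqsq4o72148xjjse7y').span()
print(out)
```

(0, 56)

This matches the literal 'o72', then the literal '184'; then zero or more of any character except [9lbs] (lazy), then exactly 3 of any character except [ion7], then zero or more of any character (non-capturing group).
`re.search` tries every starting position until one works.
The match spans [0:56] → 'o72184cphumipzpo721848drrugwdcbo72184nkqsq4o72148xjjse7y'.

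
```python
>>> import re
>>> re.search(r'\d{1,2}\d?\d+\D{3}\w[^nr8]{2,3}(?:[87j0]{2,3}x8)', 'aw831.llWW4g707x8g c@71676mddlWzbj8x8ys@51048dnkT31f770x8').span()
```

(2, 17)

Pattern: 1 to 2 of a digit, then optionally a digit, then one or more of a digit; then exactly 3 of a non-digit, then a word character, then 2 to 3 of any character except [nr8]; then 2 to 3 of one of [87j0], then the literal 'x8' (non-capturing group).
`re.search` scans for the first position where the pattern succeeds.
The match spans [2:17] → '831.llWW4g707x8'.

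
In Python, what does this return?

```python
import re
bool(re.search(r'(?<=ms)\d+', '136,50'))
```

False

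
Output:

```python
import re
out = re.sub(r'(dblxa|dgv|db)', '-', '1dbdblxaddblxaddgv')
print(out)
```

1--d-d-

The regex engine tests alternatives in the order written; an earlier branch that matches wins even if a later one would match more.
Matches: at [1:3] → 'db'; at [3:8] → 'dblxa'; at [9:14] → 'dblxa'; at [15:18] → 'dgv'.
Every occurrence is swapped for '-'.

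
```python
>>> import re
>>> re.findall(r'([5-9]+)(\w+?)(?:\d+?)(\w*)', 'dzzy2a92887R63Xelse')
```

Lazy quantifiers expand one character at a time until the remainder of the pattern can match.
3 groups means the one result is a tuple of 3 captured strings — 1 here.

[('9', '2', '87R63Xelse')]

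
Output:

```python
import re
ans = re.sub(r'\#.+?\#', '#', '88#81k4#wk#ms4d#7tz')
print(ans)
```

Because the quantifier is non-greedy, it stops expanding at the earliest point where the rest of the pattern can succeed.
`sub` substitutes '#' at each match site.

88#wk#7tz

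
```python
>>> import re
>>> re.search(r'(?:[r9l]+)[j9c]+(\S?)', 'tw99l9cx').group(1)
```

'x'

The match spans [2:8] → '99l9cx'.
Captured: group 1 = 'x'.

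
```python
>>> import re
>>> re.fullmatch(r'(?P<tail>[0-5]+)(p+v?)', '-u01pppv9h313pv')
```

None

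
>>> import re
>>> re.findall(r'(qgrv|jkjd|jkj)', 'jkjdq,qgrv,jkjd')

['jkjd', 'qgrv', 'jkjd']

`|` is ordered: at each position the engine commits to the first alternative that works.
One capturing group, so `findall` returns just the captured substring from each match — 3 in all.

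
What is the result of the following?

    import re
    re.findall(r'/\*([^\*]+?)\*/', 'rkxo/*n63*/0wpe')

Matches: at [4:11] match '/*n63*/', group 1 = 'n63'.
`findall` collects group 1 from the one match (1 total).

['n63']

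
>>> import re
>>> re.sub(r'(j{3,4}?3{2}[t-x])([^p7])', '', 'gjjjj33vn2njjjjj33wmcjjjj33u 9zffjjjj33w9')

The pattern matches 3 to 4 of the literal 'j' (lazy), then exactly 2 of a literal '3', then a character in [t-x] (captured); then any character except [p7] (captured).
Matches: at [1:9] → 'jjjj33vn'; at [12:20] → 'jjjj33wm'; at [21:29] → 'jjjj33u '; at [33:41] → 'jjjj33w9'.
Every occurrence is swapped for ''.

'g2njc9zff'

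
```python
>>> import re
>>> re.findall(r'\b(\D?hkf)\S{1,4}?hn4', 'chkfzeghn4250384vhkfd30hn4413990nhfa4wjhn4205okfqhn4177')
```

Pattern: a word boundary (`\b`, zero-width); then optionally a non-digit, then the literal 'hkf' (captured); then 1 to 4 of a non-whitespace character (lazy), then the literal 'hn4'.
Matches: at [0:10] match 'chkfzeghn4', group 1 = 'chkf'.
One capturing group, so `findall` returns just the captured substring from the one match — 1 in all.

['chkf']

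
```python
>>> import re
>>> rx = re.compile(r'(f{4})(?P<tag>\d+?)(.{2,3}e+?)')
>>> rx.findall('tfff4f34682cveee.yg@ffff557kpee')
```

[('ffff', '55', '7kpe')]

Pattern: exactly 4 of a literal 'f' (captured); then one or more of a digit (lazy) (captured as 'tag'); then 2 to 3 of any character, then one or more of a literal 'e' (lazy) (captured).
A `+?`/`*?`/`{m,n}?` starts at its minimum and grows only as far as needed for what follows to match.
Matches: at [20:30] match 'ffff557kpe', groups = ('ffff', '55', '7kpe').
3 groups means the one result is a tuple of 3 captured strings — 1 here.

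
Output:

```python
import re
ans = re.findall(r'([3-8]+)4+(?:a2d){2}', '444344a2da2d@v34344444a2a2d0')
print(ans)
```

['44434']

Pattern: one or more of a character in [3-8] (captured); then one or more of a literal '4', then the literal 'a2d' repeated 2 times.
Walking the string: at [0:12] match '444344a2da2d', group 1 = '44434'.
With a single group, `findall` returns only what that group captured — 1 item.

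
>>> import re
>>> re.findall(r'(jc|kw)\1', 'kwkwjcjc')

The backreference `\1` re-matches whatever the first group consumed, character for character.
Matches: at [0:4] match 'kwkw', group 1 = 'kw'; at [4:8] match 'jcjc', group 1 = 'jc'.
`findall` collects group 1 from each match (2 total).

['kw', 'jc']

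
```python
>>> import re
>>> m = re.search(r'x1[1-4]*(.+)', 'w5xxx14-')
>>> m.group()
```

Pattern: the literal 'x1', then zero or more of a character in [1-4]; then one or more of any character (captured).
`search` walks the string left to right and returns the first match it finds.
The match spans [4:8] → 'x14-'.
Captured: group 1 = '-'.

'x14-'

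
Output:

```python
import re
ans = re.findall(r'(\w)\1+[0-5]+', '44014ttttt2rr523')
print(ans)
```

`\1` is not a pattern — it's the concrete string captured by group 1, re-applied verbatim.
With a single group, `findall` returns only what that group captured — 3 items.

['4', 't', 'r']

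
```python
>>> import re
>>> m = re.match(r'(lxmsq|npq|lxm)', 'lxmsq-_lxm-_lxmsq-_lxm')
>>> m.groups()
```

`|` is ordered: at each position the engine commits to the first alternative that works.
With `match`, the pattern is implicitly anchored at the beginning.
The match spans [0:5] → 'lxmsq'.
Captured: group 1 = 'lxmsq'.

('lxmsq',)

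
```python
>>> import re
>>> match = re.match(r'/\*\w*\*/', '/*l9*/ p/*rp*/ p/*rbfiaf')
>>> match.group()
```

'/*l9*/'

With `match`, the pattern is implicitly anchored at the beginning.
The match spans [0:6] → '/*l9*/'.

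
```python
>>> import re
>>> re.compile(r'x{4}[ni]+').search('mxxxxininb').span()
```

The match spans [1:9] → 'xxxxinin'.

(1, 9)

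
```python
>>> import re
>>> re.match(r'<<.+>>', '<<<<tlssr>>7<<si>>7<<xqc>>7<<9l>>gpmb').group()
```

`re.match` only tries the pattern at the start of the string.
The match spans [0:33] → '<<<<tlssr>>7<<si>>7<<xqc>>7<<9l>>'.

'<<<<tlssr>>7<<si>>7<<xqc>>7<<9l>>'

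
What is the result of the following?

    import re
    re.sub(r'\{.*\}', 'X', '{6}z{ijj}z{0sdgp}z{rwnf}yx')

'Xyx'

Every occurrence is swapped for 'X'.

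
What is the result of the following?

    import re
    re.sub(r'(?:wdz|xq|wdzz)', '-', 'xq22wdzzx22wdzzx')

'-22-zx22-zx'

The regex engine tests alternatives in the order written; an earlier branch that matches wins even if a later one would match more.
Every occurrence is swapped for '-'.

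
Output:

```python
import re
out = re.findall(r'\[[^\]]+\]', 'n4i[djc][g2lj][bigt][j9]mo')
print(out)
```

['[djc]', '[g2lj]', '[bigt]', '[j9]']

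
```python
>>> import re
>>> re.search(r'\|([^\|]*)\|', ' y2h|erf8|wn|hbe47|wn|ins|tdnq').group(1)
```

`search` walks the string left to right and returns the first match it finds.
The match spans [4:10] → '|erf8|'.
Captured: group 1 = 'erf8'.

'erf8'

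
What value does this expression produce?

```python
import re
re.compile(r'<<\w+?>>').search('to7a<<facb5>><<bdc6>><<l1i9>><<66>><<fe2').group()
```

`re.search` tries every starting position until one works.
The match spans [4:13] → '<<facb5>>'.

'<<facb5>>'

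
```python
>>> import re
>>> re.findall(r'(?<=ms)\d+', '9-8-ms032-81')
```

['032']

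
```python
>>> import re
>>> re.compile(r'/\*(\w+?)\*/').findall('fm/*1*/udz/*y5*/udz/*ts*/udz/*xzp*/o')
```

`findall` collects group 1 from each match (4 total).

['1', 'y5', 'ts', 'xzp']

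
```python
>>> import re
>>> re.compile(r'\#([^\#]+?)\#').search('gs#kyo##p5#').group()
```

The match spans [2:7] → '#kyo#'.

'#kyo#'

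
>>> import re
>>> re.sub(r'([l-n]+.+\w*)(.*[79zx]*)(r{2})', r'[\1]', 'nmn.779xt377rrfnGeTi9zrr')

'[nmn.779xt377rrfnGeTi9z]'

Pattern: one or more of a character in [l-n], then one or more of any character, then zero or more of a word character (captured); then zero or more of any character, then zero or more of one of [79zx] (captured); then exactly 2 of a literal 'r' (captured).
Each match is replaced using the text its own group 1 captured.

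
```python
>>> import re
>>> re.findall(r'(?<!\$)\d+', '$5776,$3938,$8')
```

['776', '938']

The negative lookaround is zero-width — it rules out positions where the adjacent text would match, without consuming anything.
Matches: at [2:5] → '776'; at [8:11] → '938'.
No capturing groups, so `findall` returns the 2 full match strings.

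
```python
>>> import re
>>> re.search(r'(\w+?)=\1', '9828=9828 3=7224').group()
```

'9828=9828'

The backreference `\1` re-matches whatever the first group consumed, character for character.
The match spans [0:9] → '9828=9828'.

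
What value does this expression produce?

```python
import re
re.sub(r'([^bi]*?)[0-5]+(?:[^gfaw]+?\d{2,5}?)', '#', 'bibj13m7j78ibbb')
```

'bib#ibbb'

This matches zero or more of any character except [bi] (lazy) (captured); then one or more of a character in [0-5]; then one or more of any character except [gfaw] (lazy), then 2 to 5 of a digit (lazy) (non-capturing group).
Matches: at [3:11] → 'j13m7j78'.
`sub` substitutes '#' at each match site.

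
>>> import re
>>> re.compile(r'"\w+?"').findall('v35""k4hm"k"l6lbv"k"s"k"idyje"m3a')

`findall` yields the raw match text (4 of them) because the pattern has no groups.

['"k4hm"', '"l6lbv"', '"s"', '"idyje"']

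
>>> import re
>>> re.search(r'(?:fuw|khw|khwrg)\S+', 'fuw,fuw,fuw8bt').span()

`re.search` scans for the first position where the pattern succeeds.
The match spans [0:14] → 'fuw,fuw,fuw8bt'.

(0, 14)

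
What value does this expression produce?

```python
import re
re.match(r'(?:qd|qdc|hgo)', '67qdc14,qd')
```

None

With `match`, the pattern is implicitly anchored at the beginning.
Here the pattern fails at index 0, so the call returns None.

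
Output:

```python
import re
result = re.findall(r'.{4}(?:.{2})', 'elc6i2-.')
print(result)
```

['elc6i2']

`findall` yields the raw match text (1 of them) because the pattern has no groups.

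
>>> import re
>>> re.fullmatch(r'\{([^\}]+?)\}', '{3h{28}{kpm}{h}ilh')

`re.fullmatch` is like wrapping the pattern in `^…$` (in single-line mode).
Here there's no way to consume every character, so the call returns None.

None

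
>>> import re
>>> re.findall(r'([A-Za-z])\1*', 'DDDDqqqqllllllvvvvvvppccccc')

After group 1 captures some text, `\1` only succeeds where that same text appears again.
Matches: at [0:4] match 'DDDD', group 1 = 'D'; at [4:8] match 'qqqq', group 1 = 'q'; at [8:14] match 'llllll', group 1 = 'l'; at [14:20] match 'vvvvvv', group 1 = 'v'; at [20:22] match 'pp', group 1 = 'p'; ….
`findall` collects group 1 from each match (6 total).

['D', 'q', 'l', 'v', 'p', 'c']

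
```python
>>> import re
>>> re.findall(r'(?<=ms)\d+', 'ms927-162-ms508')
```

['927', '508']

Lookahead/lookbehind check context without consuming it, so the matched span excludes the asserted characters.
Walking the string: at [2:5] → '927'; at [12:15] → '508'.
No capturing groups, so `findall` returns the 2 full match strings.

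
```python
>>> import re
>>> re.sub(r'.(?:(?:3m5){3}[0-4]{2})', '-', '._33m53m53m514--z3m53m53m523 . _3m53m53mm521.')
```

'._---- . _3m53m53mm521.'

This matches any character; then the literal '3m5' repeated 3 times, then exactly 2 of a character in [0-4] (non-capturing group).
Matches: at [2:14] → '33m53m53m514'; at [16:28] → 'z3m53m53m523'.
Every occurrence is swapped for '-'.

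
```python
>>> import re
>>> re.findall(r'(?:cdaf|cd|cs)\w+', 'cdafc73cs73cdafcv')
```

Matches: at [0:17] → 'cdafc73cs73cdafcv'.
`findall` yields the raw match text (1 of them) because the pattern has no groups.

['cdafc73cs73cdafcv']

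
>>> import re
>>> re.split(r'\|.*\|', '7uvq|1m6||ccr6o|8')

['7uvq', '8']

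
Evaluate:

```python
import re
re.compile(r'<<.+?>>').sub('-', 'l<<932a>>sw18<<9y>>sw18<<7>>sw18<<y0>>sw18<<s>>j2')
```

'l-sw18-sw18-sw18-sw18-j2'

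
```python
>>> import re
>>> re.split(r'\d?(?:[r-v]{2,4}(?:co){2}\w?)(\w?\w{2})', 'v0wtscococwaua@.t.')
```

['v0w', 'wau', 'a@.t.']

The pattern matches optionally a digit; then 2 to 4 of a character in [r-v], then the literal 'co' repeated 2 times, then optionally a word character (non-capturing group); then optionally a word character, then exactly 2 of a word character (captured).
Matches to split on: at [3:13] → 'tscococwau'.
Because the pattern has a capturing group, `split` also inserts each captured text between the pieces.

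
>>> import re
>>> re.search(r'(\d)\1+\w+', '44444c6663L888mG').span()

After group 1 captures some text, `\1` only succeeds where that same text appears again.
`re.search` scans for the first position where the pattern succeeds.
The match spans [0:16] → '44444c6663L888mG'.
Captured: group 1 = '4'.

(0, 16)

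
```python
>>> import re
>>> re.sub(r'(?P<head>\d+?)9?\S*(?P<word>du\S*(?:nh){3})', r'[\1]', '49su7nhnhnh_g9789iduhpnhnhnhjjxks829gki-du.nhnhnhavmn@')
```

'[4]avmn@'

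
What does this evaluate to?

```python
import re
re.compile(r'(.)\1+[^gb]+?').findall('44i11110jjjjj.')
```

`\1` is not a pattern — it's the concrete string captured by group 1, re-applied verbatim.
Scanning left to right: at [0:3] match '44i', group 1 = '4'; at [3:8] match '11110', group 1 = '1'; at [8:14] match 'jjjjj.', group 1 = 'j'.
Because there's exactly one group, `findall` drops the full match and keeps group 1 from each hit.

['4', '1', 'j']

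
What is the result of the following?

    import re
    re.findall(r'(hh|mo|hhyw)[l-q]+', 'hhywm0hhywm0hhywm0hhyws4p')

['hhyw', 'hhyw', 'hhyw']

Matches: at [0:5] match 'hhywm', group 1 = 'hhyw'; at [6:11] match 'hhywm', group 1 = 'hhyw'; at [12:17] match 'hhywm', group 1 = 'hhyw'.
`findall` collects group 1 from each match (3 total).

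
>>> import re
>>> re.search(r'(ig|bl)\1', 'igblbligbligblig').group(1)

After group 1 captures some text, `\1` only succeeds where that same text appears again.
`re.search` scans for the first position where the pattern succeeds.
The match spans [2:6] → 'blbl'.
Captured: group 1 = 'bl'.

'bl'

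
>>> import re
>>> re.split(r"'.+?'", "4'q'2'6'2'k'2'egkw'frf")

['4', '2', '2', '2', 'frf']

Lazy quantifiers expand one character at a time until the remainder of the pattern can match.
Matches to split on: at [1:4] → "'q'"; at [5:8] → "'6'"; at [9:12] → "'k'"; at [13:19] → "'egkw'".
`split` removes every match and returns the 5 fragments in between.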